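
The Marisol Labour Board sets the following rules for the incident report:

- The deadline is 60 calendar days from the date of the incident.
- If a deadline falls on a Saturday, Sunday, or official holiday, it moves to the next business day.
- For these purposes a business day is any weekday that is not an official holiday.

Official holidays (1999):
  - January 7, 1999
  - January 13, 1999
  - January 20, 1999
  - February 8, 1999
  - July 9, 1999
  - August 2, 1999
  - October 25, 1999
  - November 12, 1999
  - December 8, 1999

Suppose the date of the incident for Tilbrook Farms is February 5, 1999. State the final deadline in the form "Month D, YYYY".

April 6, 1999

Trigger date February 5, 1999 + 60 calendar days = April 6, 1999.
April 6, 1999 is a Tuesday and not a listed holiday, so it stands.
Final deadline: April 6, 1999.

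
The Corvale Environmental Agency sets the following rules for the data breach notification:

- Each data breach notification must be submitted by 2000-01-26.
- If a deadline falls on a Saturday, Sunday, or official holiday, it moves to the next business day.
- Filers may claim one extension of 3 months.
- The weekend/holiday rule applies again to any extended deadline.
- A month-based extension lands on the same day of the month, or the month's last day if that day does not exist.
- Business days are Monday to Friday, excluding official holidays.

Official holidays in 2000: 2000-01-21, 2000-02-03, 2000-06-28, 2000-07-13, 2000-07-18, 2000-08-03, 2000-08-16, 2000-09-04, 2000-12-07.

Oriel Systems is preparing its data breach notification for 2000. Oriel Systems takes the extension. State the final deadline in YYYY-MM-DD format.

2000-04-26

The statutory due date is 2000-01-26.
Since 2000-01-26 is a Wednesday and not a holiday, the date is unchanged.
Applying the 3 months extension: 3 months after 2000-01-26 is 2000-04-26.
Since 2000-04-26 is a Wednesday and not a holiday, the date is unchanged.
Final deadline: 2000-04-26.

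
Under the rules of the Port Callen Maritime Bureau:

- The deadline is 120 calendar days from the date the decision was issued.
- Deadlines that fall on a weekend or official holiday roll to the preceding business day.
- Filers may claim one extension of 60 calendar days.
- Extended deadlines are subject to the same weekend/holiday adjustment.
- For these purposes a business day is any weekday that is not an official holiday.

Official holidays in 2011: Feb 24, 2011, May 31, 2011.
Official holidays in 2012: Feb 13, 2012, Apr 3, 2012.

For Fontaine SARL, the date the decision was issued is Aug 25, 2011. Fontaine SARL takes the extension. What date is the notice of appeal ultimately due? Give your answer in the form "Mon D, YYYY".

From Aug 25, 2011, 120 calendar days later is Dec 23, 2011.
Dec 23, 2011 (Friday) is already a business day.
Applying the 60-calendar-day extension: Dec 23, 2011 + 60 days = Feb 21, 2012.
Feb 21, 2012 is a Tuesday and not a listed holiday, so it stands.
The final due date is Feb 21, 2012.

Feb 21, 2012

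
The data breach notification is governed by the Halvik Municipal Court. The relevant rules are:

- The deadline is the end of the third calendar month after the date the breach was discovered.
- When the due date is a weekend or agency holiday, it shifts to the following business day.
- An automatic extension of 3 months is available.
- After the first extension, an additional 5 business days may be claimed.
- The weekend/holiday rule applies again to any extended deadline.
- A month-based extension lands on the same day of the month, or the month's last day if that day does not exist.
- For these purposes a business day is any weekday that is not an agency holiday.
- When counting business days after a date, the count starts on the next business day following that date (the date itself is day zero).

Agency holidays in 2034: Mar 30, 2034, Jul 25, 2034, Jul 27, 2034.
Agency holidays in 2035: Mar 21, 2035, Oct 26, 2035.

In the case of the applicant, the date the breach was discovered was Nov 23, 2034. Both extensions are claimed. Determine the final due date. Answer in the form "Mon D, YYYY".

3 months after Nov 23, 2034 is February 2035; that month ends on Feb 28, 2035.
Feb 28, 2035 (Wednesday) is already a business day.
Add 3 months to Feb 28, 2035: May 28, 2035.
May 28, 2035 falls on a Monday, which is a business day, so no adjustment is needed.
The 5-business-day extension runs from May 28, 2035 to Jun 4, 2035.
Since Jun 4, 2035 is a Monday and not a holiday, the date is unchanged.
The final due date is Jun 4, 2035.

Jun 4, 2035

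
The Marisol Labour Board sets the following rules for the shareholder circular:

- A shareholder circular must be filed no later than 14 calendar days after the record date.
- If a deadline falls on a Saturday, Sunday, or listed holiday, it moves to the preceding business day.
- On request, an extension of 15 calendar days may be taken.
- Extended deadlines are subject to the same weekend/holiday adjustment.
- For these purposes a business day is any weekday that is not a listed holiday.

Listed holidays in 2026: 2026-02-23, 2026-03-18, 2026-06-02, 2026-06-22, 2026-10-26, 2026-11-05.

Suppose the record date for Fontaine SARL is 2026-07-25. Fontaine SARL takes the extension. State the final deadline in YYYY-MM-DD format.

2026-08-21

Trigger date 2026-07-25 + 14 calendar days = 2026-08-08.
2026-08-08 is a Saturday, so it moves to the preceding business day, 2026-08-07 (Friday).
Add the 15 calendar-day extension to 2026-08-07: 2026-08-22.
Because 2026-08-22 is a Saturday, the deadline becomes 2026-08-21 (Friday).
The final due date is 2026-08-21.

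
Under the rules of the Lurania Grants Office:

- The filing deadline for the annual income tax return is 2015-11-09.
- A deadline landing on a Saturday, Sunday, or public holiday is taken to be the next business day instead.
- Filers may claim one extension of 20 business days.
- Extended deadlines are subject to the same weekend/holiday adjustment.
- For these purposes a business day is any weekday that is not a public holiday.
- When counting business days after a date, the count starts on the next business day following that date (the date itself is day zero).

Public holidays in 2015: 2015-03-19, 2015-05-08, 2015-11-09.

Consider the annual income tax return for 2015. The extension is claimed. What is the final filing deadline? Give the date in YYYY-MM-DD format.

The stated deadline is 2015-11-09.
2015-11-09 falls on a listed holiday. Rolling to the next business day gives 2015-11-10, a Tuesday.
Applying the 20-business-day extension: 20 business days after 2015-11-10 is 2015-12-08.
2015-12-08 (Tuesday) is already a business day.
Deadline: 2015-12-08.

2015-12-08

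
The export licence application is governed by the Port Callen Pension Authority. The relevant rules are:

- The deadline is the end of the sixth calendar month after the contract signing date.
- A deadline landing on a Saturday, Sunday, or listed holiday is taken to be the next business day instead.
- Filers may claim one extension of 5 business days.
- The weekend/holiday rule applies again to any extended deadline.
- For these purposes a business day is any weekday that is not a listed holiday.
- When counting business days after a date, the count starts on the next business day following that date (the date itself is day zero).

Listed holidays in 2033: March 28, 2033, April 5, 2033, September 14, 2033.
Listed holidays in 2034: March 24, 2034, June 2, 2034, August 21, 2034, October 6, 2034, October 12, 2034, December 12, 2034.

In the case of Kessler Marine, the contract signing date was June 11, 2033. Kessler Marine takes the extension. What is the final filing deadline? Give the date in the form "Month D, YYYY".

January 9, 2034

6 months after June 11, 2033 falls in December 2033; the last day of that month is December 31, 2033.
December 31, 2033 is a Saturday; the next business day is January 2, 2034 (Monday).
Applying the 5-business-day extension: 5 business days after January 2, 2034 is January 9, 2034.
January 9, 2034 (Monday) is already a business day.
So the filing is due January 9, 2034.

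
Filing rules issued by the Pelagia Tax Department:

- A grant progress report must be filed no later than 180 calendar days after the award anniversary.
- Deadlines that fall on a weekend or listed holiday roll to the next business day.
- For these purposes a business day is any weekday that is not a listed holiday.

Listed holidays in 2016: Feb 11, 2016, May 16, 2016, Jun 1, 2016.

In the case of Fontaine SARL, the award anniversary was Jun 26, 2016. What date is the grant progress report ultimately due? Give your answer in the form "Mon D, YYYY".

Dec 23, 2016

Adding 180 calendar days to Jun 26, 2016 gives Dec 23, 2016.
Since Dec 23, 2016 is a Friday and not a holiday, the date is unchanged.
Final deadline: Dec 23, 2016.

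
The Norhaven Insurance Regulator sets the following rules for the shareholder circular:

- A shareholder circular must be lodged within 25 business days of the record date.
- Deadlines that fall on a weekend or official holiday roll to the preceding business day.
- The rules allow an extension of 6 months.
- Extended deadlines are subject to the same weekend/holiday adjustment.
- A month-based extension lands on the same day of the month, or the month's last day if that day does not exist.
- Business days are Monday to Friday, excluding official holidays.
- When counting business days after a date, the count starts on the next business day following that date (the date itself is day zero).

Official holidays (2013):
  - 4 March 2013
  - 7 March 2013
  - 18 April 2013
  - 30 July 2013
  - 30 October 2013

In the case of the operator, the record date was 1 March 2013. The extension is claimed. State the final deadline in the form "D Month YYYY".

9 October 2013

Starting the day after 1 March 2013 and counting 25 business days lands on 9 April 2013.
9 April 2013 (Tuesday) is already a business day.
Add 6 months to 9 April 2013: 9 October 2013.
9 October 2013 is a Wednesday and not a listed holiday, so it stands.
So the filing is due 9 October 2013.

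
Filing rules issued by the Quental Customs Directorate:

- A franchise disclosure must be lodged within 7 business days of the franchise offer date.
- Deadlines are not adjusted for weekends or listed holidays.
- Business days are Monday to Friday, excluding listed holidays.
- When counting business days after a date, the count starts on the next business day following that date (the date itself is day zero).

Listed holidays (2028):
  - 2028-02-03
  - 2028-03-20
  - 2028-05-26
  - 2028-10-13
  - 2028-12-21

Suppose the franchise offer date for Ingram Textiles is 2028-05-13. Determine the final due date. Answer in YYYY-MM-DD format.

2028-05-23

Counting 7 business days after 2028-05-13 (skipping weekends and listed holidays) reaches 2028-05-23.
2028-05-23 is a Tuesday; no weekend or holiday adjustment applies.
The final due date is 2028-05-23.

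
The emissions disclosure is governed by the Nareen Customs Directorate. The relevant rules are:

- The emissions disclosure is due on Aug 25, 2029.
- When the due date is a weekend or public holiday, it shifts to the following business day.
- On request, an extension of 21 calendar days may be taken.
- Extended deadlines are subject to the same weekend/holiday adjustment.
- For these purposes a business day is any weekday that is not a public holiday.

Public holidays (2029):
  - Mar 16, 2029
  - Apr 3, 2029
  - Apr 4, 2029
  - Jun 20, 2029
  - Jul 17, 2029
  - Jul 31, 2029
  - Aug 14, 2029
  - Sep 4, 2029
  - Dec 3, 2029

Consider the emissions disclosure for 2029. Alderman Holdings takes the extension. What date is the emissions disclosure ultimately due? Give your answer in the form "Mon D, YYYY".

Sep 17, 2029

The statutory due date is Aug 25, 2029.
Aug 25, 2029 is a Saturday, so it moves to the next business day, Aug 27, 2029 (Monday).
With the 21-day extension, Aug 27, 2029 becomes Sep 17, 2029.
Since Sep 17, 2029 is a Monday and not a holiday, the date is unchanged.
So the filing is due Sep 17, 2029.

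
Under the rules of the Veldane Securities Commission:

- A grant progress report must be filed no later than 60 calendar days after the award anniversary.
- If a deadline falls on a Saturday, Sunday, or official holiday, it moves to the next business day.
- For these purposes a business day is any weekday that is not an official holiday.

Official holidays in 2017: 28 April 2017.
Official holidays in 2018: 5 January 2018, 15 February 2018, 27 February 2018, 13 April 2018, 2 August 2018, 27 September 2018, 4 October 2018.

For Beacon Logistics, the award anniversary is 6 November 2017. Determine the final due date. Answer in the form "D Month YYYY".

Trigger date 6 November 2017 + 60 calendar days = 5 January 2018.
Because 5 January 2018 is a listed holiday, the deadline becomes 8 January 2018 (Monday).
Final deadline: 8 January 2018.

8 January 2018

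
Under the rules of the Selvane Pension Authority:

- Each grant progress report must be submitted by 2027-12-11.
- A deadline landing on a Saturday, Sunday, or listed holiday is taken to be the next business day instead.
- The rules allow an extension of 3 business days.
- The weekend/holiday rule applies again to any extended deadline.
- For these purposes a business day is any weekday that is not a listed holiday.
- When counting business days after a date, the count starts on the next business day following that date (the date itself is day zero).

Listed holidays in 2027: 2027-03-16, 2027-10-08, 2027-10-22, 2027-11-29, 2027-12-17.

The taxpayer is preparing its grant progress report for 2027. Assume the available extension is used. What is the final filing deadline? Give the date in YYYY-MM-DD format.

2027-12-16

The stated deadline is 2027-12-11.
2027-12-11 is a Saturday, so it moves to the next business day, 2027-12-13 (Monday).
The 3-business-day extension runs from 2027-12-13 to 2027-12-16.
2027-12-16 (Thursday) is already a business day.
Deadline: 2027-12-16.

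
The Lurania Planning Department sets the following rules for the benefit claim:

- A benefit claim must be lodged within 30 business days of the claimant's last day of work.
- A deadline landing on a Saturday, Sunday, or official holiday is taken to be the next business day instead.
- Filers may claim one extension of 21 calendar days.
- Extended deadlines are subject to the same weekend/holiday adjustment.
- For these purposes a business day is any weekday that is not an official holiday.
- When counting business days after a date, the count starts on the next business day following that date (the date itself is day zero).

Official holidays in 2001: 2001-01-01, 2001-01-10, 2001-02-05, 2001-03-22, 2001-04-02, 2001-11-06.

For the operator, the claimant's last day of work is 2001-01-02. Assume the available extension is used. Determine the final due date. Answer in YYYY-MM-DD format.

Starting the day after 2001-01-02 and counting 30 business days lands on 2001-02-15.
2001-02-15 (Thursday) is already a business day.
The 21-calendar-day extension moves the deadline from 2001-02-15 to 2001-03-08.
Since 2001-03-08 is a Thursday and not a holiday, the date is unchanged.
The final due date is 2001-03-08.

2001-03-08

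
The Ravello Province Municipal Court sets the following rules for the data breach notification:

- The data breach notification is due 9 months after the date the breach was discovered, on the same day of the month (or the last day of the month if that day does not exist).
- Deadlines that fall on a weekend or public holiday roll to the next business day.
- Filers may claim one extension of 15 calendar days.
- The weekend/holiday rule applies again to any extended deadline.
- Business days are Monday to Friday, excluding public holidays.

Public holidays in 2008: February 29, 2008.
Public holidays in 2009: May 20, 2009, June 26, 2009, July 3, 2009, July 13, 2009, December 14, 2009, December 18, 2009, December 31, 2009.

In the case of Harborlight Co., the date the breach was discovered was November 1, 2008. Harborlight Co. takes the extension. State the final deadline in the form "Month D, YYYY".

August 18, 2009

9 months after November 1, 2008, on the same day of the month, is August 1, 2009.
Because August 1, 2009 is a Saturday, the deadline becomes August 3, 2009 (Monday).
With the 15-day extension, August 3, 2009 becomes August 18, 2009.
August 18, 2009 (Tuesday) is already a business day.
Deadline: August 18, 2009.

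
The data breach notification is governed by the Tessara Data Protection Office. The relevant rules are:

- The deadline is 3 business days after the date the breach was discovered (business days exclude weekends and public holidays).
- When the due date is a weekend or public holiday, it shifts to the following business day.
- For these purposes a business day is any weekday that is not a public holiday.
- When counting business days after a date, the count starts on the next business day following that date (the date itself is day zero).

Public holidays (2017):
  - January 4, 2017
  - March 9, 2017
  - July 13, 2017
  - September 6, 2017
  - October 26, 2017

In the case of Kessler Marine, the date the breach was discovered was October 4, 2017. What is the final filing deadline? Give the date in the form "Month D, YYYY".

October 9, 2017

Starting the day after October 4, 2017 and counting 3 business days lands on October 9, 2017.
October 9, 2017 (Monday) is already a business day.
Final deadline: October 9, 2017.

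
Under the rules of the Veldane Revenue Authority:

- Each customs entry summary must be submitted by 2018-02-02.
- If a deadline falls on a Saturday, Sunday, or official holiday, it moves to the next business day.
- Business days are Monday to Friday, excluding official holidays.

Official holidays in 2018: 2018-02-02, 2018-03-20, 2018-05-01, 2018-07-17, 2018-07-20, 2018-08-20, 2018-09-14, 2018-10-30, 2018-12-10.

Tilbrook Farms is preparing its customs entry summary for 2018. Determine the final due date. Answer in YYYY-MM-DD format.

2018-02-05

Start from the fixed due date, 2018-02-02.
Because 2018-02-02 is a listed holiday, the deadline becomes 2018-02-05 (Monday).
The final due date is 2018-02-05.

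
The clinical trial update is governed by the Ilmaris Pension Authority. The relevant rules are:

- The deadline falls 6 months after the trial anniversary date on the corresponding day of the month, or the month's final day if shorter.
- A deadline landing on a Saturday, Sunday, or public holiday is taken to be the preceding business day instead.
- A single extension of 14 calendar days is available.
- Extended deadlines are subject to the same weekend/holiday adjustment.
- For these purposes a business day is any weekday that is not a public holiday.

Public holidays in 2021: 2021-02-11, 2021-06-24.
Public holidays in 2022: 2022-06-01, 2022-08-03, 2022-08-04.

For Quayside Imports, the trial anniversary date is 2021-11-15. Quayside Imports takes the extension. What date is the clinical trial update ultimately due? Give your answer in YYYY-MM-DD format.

6 months after 2021-11-15, on the same day of the month, is 2022-05-15.
2022-05-15 falls on a Sunday. Rolling to the preceding business day gives 2022-05-13, a Friday.
The 14-calendar-day extension moves the deadline from 2022-05-13 to 2022-05-27.
2022-05-27 is a Friday and not a listed holiday, so it stands.
So the filing is due 2022-05-27.

2022-05-27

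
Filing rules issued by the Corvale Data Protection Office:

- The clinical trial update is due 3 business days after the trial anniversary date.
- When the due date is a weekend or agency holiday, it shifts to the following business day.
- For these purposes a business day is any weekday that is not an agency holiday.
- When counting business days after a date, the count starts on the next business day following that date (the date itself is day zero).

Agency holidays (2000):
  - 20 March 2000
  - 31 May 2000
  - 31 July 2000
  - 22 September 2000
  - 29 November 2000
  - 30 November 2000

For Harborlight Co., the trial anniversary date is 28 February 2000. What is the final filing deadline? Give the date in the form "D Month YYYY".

3 business days after 28 February 2000, excluding weekends and holidays, is 2 March 2000.
2 March 2000 is a Thursday and not a listed holiday, so it stands.
So the filing is due 2 March 2000.

2 March 2000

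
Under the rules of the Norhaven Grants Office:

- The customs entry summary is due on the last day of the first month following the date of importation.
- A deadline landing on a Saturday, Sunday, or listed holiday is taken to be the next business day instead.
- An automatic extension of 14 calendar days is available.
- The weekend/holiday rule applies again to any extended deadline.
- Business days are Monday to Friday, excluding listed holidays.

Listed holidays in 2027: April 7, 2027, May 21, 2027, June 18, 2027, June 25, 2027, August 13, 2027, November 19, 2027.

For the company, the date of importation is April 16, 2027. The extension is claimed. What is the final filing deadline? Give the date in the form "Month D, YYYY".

1 month after April 16, 2027 falls in May 2027; the last day of that month is May 31, 2027.
May 31, 2027 (Monday) is already a business day.
Add the 14 calendar-day extension to May 31, 2027: June 14, 2027.
June 14, 2027 is a Monday and not a listed holiday, so it stands.
The final due date is June 14, 2027.

June 14, 2027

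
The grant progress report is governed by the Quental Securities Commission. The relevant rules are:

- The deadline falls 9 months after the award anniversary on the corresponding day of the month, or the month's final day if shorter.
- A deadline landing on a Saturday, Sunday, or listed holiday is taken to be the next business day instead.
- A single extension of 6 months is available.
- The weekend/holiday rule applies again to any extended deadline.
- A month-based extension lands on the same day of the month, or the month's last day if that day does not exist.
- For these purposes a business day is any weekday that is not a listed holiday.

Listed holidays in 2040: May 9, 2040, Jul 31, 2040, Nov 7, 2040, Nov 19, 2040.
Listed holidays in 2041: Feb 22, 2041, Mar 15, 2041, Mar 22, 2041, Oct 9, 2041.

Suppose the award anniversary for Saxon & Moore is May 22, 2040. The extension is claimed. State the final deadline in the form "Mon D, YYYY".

Aug 26, 2041

9 months after May 22, 2040, on the same day of the month, is Feb 22, 2041.
Feb 22, 2041 is a listed holiday, so it moves to the next business day, Feb 25, 2041 (Monday).
Add 6 months to Feb 25, 2041: Aug 25, 2041.
Aug 25, 2041 falls on a Sunday. Rolling to the next business day gives Aug 26, 2041, a Monday.
So the filing is due Aug 26, 2041.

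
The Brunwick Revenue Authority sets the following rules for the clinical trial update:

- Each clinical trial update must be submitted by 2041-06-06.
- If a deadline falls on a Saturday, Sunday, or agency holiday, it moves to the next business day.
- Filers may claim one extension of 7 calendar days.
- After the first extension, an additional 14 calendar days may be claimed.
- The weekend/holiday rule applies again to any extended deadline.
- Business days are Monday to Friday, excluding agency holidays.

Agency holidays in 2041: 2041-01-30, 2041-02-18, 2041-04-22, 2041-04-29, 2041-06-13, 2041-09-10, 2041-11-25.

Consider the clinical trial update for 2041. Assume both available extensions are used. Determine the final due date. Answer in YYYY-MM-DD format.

2041-06-28

The stated deadline is 2041-06-06.
2041-06-06 (Thursday) is already a business day.
Add the 7 calendar-day extension to 2041-06-06: 2041-06-13.
2041-06-13 falls on a listed holiday. Rolling to the next business day gives 2041-06-14, a Friday.
Applying the 14-calendar-day extension: 2041-06-14 + 14 days = 2041-06-28.
2041-06-28 falls on a Friday, which is a business day, so no adjustment is needed.
Deadline: 2041-06-28.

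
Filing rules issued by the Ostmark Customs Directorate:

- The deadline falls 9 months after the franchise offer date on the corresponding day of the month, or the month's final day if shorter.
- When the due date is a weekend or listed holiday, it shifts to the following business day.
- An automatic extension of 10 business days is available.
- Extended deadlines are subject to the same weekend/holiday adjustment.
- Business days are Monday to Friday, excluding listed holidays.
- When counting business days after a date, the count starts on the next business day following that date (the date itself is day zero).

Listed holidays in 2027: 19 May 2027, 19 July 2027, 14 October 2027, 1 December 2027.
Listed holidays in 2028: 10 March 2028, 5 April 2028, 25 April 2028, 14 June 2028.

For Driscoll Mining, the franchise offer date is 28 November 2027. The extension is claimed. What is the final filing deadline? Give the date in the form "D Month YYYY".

11 September 2028

9 months from 28 November 2027 is 28 August 2028.
28 August 2028 is a Monday and not a listed holiday, so it stands.
Applying the 10-business-day extension: 10 business days after 28 August 2028 is 11 September 2028.
11 September 2028 is a Monday and not a listed holiday, so it stands.
Final deadline: 11 September 2028.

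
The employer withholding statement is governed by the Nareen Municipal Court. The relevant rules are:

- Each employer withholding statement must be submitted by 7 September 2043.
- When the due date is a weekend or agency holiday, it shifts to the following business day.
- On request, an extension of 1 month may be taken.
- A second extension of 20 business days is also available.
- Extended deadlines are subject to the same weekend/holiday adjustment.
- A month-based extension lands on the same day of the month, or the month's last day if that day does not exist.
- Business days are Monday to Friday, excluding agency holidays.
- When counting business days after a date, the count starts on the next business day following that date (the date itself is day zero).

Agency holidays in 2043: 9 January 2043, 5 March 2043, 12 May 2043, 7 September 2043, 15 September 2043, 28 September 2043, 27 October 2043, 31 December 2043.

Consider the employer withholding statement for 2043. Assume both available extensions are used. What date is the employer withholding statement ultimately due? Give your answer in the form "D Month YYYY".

6 November 2043

The statutory due date is 7 September 2043.
7 September 2043 falls on a listed holiday. Rolling to the next business day gives 8 September 2043, a Tuesday.
The 1 month extension carries 8 September 2043 to 8 October 2043.
Since 8 October 2043 is a Thursday and not a holiday, the date is unchanged.
Counting 20 further business days from 8 October 2043 reaches 6 November 2043.
Since 6 November 2043 is a Friday and not a holiday, the date is unchanged.
Final deadline: 6 November 2043.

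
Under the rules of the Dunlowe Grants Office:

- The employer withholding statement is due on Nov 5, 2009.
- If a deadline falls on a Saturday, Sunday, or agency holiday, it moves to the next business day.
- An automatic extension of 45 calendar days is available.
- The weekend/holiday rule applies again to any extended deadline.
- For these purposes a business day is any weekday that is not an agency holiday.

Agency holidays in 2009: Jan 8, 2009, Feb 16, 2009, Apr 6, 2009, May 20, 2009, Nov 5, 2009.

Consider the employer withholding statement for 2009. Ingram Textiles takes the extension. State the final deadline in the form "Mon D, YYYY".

Dec 21, 2009

The statutory due date is Nov 5, 2009.
Nov 5, 2009 is a listed holiday; the next business day is Nov 6, 2009 (Friday).
Applying the 45-calendar-day extension: Nov 6, 2009 + 45 days = Dec 21, 2009.
Dec 21, 2009 (Monday) is already a business day.
So the filing is due Dec 21, 2009.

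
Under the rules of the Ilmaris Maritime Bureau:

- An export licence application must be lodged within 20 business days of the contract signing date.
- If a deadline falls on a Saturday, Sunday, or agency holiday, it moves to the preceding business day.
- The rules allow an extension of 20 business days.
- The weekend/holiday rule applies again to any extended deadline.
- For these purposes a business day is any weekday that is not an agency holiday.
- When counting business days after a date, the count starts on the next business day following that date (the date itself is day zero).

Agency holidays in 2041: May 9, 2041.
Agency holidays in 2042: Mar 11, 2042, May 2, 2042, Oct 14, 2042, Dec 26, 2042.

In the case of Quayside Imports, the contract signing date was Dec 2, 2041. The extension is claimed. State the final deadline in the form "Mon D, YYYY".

20 business days after Dec 2, 2041, excluding weekends and holidays, is Dec 30, 2041.
Dec 30, 2041 (Monday) is already a business day.
Applying the 20-business-day extension: 20 business days after Dec 30, 2041 is Jan 27, 2042.
Jan 27, 2042 falls on a Monday, which is a business day, so no adjustment is needed.
Deadline: Jan 27, 2042.

Jan 27, 2042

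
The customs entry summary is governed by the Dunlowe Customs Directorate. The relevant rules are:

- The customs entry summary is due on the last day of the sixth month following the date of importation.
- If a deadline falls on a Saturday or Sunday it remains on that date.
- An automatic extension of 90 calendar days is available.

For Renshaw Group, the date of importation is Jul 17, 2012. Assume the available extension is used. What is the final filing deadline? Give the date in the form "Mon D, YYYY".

6 months after Jul 17, 2012 is January 2013; that month ends on Jan 31, 2013.
Jan 31, 2013 falls on a Thursday. The rules make no weekend/holiday allowance, so it remains Jan 31, 2013.
Applying the 90-calendar-day extension: Jan 31, 2013 + 90 days = May 1, 2013.
May 1, 2013 is a Wednesday; no weekend or holiday adjustment applies.
Final deadline: May 1, 2013.

May 1, 2013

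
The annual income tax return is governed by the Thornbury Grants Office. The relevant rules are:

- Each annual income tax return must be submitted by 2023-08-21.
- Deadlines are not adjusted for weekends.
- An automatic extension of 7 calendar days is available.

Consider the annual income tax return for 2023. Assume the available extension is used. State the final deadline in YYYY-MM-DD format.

The stated deadline is 2023-08-21.
No adjustment is made for weekends or holidays, so 2023-08-21 stands.
Add the 7 calendar-day extension to 2023-08-21: 2023-08-28.
No adjustment is made for weekends or holidays, so 2023-08-28 stands.
The final due date is 2023-08-28.

2023-08-28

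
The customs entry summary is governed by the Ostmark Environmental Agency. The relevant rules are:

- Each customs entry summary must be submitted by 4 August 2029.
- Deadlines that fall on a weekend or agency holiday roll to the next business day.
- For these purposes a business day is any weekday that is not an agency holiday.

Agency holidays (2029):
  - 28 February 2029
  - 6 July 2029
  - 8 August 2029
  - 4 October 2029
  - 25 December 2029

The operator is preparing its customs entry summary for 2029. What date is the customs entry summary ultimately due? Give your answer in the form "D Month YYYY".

6 August 2029

Start from the fixed due date, 4 August 2029.
4 August 2029 is a Saturday, so it moves to the next business day, 6 August 2029 (Monday).
Deadline: 6 August 2029.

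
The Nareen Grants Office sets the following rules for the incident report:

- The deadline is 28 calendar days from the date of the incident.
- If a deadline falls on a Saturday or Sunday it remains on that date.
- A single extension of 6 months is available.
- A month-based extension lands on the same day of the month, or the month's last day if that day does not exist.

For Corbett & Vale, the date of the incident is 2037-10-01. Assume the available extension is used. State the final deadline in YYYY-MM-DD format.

2038-04-29

Trigger date 2037-10-01 + 28 calendar days = 2037-10-29.
2037-10-29 is a Thursday; no weekend or holiday adjustment applies.
Applying the 6 months extension: 6 months after 2037-10-29 is 2038-04-29.
No adjustment is made for weekends or holidays, so 2038-04-29 stands.
Deadline: 2038-04-29.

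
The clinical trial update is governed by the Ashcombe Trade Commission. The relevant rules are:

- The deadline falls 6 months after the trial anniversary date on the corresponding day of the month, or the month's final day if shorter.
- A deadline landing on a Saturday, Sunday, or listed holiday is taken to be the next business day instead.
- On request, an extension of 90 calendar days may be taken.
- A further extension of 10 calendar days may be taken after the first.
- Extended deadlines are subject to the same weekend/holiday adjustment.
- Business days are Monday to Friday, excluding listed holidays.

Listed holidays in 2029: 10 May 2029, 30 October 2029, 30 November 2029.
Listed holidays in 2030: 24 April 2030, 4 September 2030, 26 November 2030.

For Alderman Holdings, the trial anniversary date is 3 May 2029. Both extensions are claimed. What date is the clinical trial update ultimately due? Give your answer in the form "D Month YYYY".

14 February 2030

Moving 6 months forward from 3 May 2029 on the corresponding day gives 3 November 2029.
Because 3 November 2029 is a Saturday, the deadline becomes 5 November 2029 (Monday).
Applying the 90-calendar-day extension: 5 November 2029 + 90 days = 3 February 2030.
3 February 2030 is a Sunday, so it moves to the next business day, 4 February 2030 (Monday).
Applying the 10-calendar-day extension: 4 February 2030 + 10 days = 14 February 2030.
Since 14 February 2030 is a Thursday and not a holiday, the date is unchanged.
Final deadline: 14 February 2030.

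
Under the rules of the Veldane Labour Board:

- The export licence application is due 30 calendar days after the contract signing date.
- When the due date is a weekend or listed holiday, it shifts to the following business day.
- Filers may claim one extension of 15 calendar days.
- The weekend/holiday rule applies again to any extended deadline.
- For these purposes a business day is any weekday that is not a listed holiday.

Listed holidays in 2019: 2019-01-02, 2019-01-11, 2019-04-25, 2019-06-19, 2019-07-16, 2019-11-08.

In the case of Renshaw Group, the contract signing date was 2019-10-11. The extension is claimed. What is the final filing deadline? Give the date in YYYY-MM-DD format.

Trigger date 2019-10-11 + 30 calendar days = 2019-11-10.
2019-11-10 is a Sunday, so it moves to the next business day, 2019-11-11 (Monday).
With the 15-day extension, 2019-11-11 becomes 2019-11-26.
2019-11-26 is a Tuesday and not a listed holiday, so it stands.
Deadline: 2019-11-26.

2019-11-26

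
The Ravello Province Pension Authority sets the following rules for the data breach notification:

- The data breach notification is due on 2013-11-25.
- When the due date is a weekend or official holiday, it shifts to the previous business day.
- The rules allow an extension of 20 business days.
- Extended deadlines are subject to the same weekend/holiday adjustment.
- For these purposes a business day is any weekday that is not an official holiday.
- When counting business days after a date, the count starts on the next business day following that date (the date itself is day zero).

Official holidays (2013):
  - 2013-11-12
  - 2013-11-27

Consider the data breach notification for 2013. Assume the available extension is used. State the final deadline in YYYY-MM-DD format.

The stated deadline is 2013-11-25.
2013-11-25 falls on a Monday, which is a business day, so no adjustment is needed.
Counting 20 further business days from 2013-11-25 reaches 2013-12-24.
2013-12-24 (Tuesday) is already a business day.
The final due date is 2013-12-24.

2013-12-24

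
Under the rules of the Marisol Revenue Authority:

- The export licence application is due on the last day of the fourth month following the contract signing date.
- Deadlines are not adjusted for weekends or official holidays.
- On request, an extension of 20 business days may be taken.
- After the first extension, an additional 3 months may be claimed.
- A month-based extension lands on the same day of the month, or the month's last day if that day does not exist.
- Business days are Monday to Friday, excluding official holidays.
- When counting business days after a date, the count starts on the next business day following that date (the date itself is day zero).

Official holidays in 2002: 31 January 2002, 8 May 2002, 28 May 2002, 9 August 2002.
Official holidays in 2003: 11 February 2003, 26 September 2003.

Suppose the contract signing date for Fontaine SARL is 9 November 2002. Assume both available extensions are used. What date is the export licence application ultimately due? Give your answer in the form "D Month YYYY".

28 July 2003

The fourth month after 9 November 2002 is March 2003, whose last day is 31 March 2003.
31 March 2003 falls on a Monday. The rules make no weekend/holiday allowance, so it remains 31 March 2003.
Applying the 20-business-day extension: 20 business days after 31 March 2003 is 28 April 2003.
No adjustment is made for weekends or holidays, so 28 April 2003 stands.
The 3 months extension carries 28 April 2003 to 28 July 2003.
28 July 2003 is a Monday; no weekend or holiday adjustment applies.
Final deadline: 28 July 2003.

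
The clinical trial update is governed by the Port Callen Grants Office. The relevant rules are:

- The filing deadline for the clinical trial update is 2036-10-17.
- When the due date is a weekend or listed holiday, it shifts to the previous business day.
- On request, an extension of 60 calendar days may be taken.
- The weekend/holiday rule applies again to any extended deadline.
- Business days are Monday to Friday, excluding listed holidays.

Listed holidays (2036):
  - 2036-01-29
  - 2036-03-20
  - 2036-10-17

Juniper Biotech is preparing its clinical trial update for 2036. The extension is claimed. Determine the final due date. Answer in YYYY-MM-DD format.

The stated deadline is 2036-10-17.
2036-10-17 is a listed holiday; the preceding business day is 2036-10-16 (Thursday).
With the 60-day extension, 2036-10-16 becomes 2036-12-15.
2036-12-15 is a Monday and not a listed holiday, so it stands.
Deadline: 2036-12-15.

2036-12-15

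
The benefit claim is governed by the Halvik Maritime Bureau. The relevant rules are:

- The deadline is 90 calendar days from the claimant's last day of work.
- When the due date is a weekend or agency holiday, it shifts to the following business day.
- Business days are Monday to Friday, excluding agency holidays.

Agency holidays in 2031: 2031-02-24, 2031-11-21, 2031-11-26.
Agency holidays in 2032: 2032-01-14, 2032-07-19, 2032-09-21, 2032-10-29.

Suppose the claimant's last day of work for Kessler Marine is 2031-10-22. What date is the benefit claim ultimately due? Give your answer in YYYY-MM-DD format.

Trigger date 2031-10-22 + 90 calendar days = 2032-01-20.
Since 2032-01-20 is a Tuesday and not a holiday, the date is unchanged.
So the filing is due 2032-01-20.

2032-01-20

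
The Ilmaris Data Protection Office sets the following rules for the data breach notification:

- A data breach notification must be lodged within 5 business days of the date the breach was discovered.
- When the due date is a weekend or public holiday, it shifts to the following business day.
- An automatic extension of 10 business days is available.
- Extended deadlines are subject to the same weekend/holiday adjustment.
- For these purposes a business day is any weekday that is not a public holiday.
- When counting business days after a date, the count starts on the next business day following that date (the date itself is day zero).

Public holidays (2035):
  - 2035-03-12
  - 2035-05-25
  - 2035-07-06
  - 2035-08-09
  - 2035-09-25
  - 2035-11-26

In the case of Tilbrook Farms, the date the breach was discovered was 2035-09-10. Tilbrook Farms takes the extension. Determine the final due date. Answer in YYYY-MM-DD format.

Starting the day after 2035-09-10 and counting 5 business days lands on 2035-09-17.
2035-09-17 falls on a Monday, which is a business day, so no adjustment is needed.
Applying the 10-business-day extension: 10 business days after 2035-09-17 is 2035-10-02.
2035-10-02 falls on a Tuesday, which is a business day, so no adjustment is needed.
Deadline: 2035-10-02.

2035-10-02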